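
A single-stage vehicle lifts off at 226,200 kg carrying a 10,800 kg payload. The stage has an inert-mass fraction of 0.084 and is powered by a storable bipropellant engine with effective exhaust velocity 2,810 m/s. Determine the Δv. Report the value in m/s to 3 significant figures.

Stage wet mass = m₀ − payload = 226,200 − 10,800 = 215,400 kg.
Stage dry mass = ε × stage wet mass = 0.084 × 215,400 = 18,093.6 kg.
Burnout mass m_f = stage dry + payload = 18,093.6 + 10,800 = 28,893.6 kg.
Rocket equation: Δv = v_e · ln(226,200/28,893.6) = 2810.0 × ln(7.829) = 2810.0 × 2.0578 ≈ 5782 m/s.

Δv ≈ 5780 m/s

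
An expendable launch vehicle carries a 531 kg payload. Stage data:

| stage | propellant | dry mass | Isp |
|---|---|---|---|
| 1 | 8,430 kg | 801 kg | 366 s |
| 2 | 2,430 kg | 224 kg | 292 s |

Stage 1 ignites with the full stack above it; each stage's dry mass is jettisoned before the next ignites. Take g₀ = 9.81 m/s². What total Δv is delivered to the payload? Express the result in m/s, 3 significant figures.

Ignition mass of stage 1 = 8,430+801 + 2,430+224 + 531 = 12,416 kg.
Stage 1: m₀ = 12,416 kg, m_f = 12,416 − 8,430 = 3,986 kg; Δv = 366×9.81×ln(3.115) = 3590.5×1.1362 ≈ 4079 m/s.
Stage 2: m₀ = 3,185 kg, m_f = 3,185 − 2,430 = 755 kg; Δv = 292×9.81×ln(4.219) = 2864.5×1.4395 ≈ 4123 m/s.
Total Δv = 4079 + 4123 = 8202 m/s.

Δv ≈ 8200 m/s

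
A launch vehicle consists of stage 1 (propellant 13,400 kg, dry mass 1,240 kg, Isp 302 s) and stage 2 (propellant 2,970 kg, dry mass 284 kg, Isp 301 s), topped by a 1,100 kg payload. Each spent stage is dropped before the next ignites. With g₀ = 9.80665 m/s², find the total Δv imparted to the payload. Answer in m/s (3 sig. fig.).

Δv ≈ 7000 m/s

Ignition mass of stage 1 = 13,400+1,240 + 2,970+284 + 1,100 = 18,994 kg.
Stage 1: m₀ = 18,994 kg, m_f = 18,994 − 13,400 = 5,594 kg; Δv = 302×9.80665×ln(3.395) = 2961.6×1.2224 ≈ 3620 m/s.
Stage 2: m₀ = 4,354 kg, m_f = 4,354 − 2,970 = 1,384 kg; Δv = 301×9.80665×ln(3.146) = 2951.8×1.1461 ≈ 3383 m/s.
Total Δv = 3620 + 3383 = 7003 m/s.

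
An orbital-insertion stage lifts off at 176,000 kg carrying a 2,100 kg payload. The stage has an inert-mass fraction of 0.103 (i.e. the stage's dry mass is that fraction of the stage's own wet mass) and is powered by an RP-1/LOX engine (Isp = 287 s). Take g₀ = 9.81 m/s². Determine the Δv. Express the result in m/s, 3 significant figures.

Stage wet mass = m₀ − payload = 176,000 − 2,100 = 173,900 kg.
Stage dry mass = ε × stage wet mass = 0.103 × 173,900 = 17,911.7 kg.
Burnout mass m_f = stage dry + payload = 17,911.7 + 2,100 = 20,011.7 kg.
v_e = Isp · g₀ = 287 × 9.81 = 2815.5 m/s.
Δv = v_e · ln(176,000/20,011.7) = 2815.5 × ln(8.795) = 2815.5 × 2.1742 ≈ 6121 m/s.

Δv ≈ 6120 m/s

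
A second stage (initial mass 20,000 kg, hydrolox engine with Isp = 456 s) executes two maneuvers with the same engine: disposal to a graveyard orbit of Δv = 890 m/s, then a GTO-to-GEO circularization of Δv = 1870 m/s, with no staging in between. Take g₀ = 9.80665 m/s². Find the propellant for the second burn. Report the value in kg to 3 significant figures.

propellant for the second burn ≈ 5600 kg

v_e = Isp · g₀ = 456 × 9.80665 = 4471.8 m/s.
After the first burn: m = 20000 × exp(−890/4471.8) = 20000 × 0.81953 = 16,390.6 kg.
After the second burn: m = 16,390.6 × exp(−1870/4471.8) = 16,390.6 × 0.65825 = 10,789.1 kg.
Second-burn propellant = 16,390.6 − 10,789.1 = 5,601.5 kg.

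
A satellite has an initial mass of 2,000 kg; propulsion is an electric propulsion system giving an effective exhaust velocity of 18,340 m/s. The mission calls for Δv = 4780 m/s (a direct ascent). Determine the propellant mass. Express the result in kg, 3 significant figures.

propellant mass ≈ 459 kg

From the ideal rocket equation, m₀/m_f = exp(Δv / v_e) = exp(4780 / 18340.0) = exp(0.2606) = 1.2978.
m_f = 2,000 / 1.2978 = 1,541.07 kg, so propellant = m₀ − m_f = 2,000 − 1,541.07 = 458.93 kg.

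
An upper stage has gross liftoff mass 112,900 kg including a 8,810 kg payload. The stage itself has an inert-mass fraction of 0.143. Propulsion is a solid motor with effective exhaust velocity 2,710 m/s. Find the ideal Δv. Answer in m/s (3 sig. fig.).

Stage wet mass = m₀ − payload = 112,900 − 8,810 = 104,090 kg.
Stage dry mass = ε × stage wet mass = 0.143 × 104,090 = 14,884.9 kg.
Burnout mass m_f = stage dry + payload = 14,884.9 + 8,810 = 23,694.9 kg.
Δv = v_e · ln(112,900/23,694.9) = 2710.0 × ln(4.765) = 2710.0 × 1.5612 ≈ 4231 m/s.

Δv ≈ 4230 m/s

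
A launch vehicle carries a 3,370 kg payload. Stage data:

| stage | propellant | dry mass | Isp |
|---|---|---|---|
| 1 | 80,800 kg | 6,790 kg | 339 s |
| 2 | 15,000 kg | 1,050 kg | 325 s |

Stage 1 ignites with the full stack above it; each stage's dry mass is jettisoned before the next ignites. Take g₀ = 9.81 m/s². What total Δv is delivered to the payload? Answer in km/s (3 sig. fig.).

Δv ≈ 9.40 km/s

Ignition mass of stage 1 = 80,800+6,790 + 15,000+1,050 + 3,370 = 107,010 kg.
Stage 1: m₀ = 107,010 kg, m_f = 107,010 − 80,800 = 26,210 kg; Δv = 339×9.81×ln(4.083) = 3325.6×1.4068 ≈ 4678 m/s.
Stage 2: m₀ = 19,420 kg, m_f = 19,420 − 15,000 = 4,420 kg; Δv = 325×9.81×ln(4.394) = 3188.2×1.4802 ≈ 4719 m/s.
Total Δv = 4678 + 4719 = 9397 m/s.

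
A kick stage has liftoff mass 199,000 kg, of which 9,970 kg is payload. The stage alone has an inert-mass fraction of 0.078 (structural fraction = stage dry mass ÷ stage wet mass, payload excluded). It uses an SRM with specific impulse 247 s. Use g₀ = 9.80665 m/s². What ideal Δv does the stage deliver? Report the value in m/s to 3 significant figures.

Δv ≈ 5050 m/s

Stage wet mass = m₀ − payload = 199,000 − 9,970 = 189,030 kg.
Stage dry mass = ε × stage wet mass = 0.078 × 189,030 = 14,744.3 kg.
Burnout mass m_f = stage dry + payload = 14,744.3 + 9,970 = 24,714.3 kg.
v_e = Isp · g₀ = 247 × 9.80665 = 2422.2 m/s.
Δv = v_e · ln(199,000/24,714.3) = 2422.2 × ln(8.052) = 2422.2 × 2.0859 ≈ 5053 m/s.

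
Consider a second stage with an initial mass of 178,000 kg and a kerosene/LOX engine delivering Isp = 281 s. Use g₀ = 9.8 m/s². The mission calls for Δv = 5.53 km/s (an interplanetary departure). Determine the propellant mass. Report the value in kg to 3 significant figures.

v_e = Isp · g₀ = 281 × 9.8 = 2753.8 m/s.
Using Δv = v_e ln(m₀/m_f): m₀/m_f = exp(Δv / v_e) = exp(5530 / 2753.8) = exp(2.0081) = 7.4494.
m_f = 178,000 / 7.4494 = 23,894.5 kg, so propellant = m₀ − m_f = 178,000 − 23,894.5 = 154,105.5 kg.

propellant mass ≈ 154000 kg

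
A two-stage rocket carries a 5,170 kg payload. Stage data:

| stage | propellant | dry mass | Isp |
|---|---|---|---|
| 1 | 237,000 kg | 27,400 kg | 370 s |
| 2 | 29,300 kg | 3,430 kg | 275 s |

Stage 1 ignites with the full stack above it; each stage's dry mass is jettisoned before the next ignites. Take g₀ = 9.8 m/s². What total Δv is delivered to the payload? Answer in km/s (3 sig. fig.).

Ignition mass of stage 1 = 237,000+27,400 + 29,300+3,430 + 5,170 = 302,300 kg.
Stage 1: m₀ = 302,300 kg, m_f = 302,300 − 237,000 = 65,300 kg; Δv = 370×9.8×ln(4.629) = 3626.0×1.5324 ≈ 5557 m/s.
Stage 2: m₀ = 37,900 kg, m_f = 37,900 − 29,300 = 8,600 kg; Δv = 275×9.8×ln(4.407) = 2695.0×1.4832 ≈ 3997 m/s.
Total Δv = 5557 + 3997 = 9554 m/s.

Δv ≈ 9.55 km/s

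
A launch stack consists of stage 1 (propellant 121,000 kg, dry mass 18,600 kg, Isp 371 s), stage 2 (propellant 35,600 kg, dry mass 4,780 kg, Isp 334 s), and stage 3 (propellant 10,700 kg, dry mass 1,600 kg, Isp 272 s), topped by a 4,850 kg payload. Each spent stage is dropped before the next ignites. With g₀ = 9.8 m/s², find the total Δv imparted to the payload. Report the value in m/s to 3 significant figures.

Δv ≈ 9220 m/s

Ignition mass of stage 1 = 121,000+18,600 + 35,600+4,780 + 10,700+1,600 + 4,850 = 197,130 kg.
Stage 1: m₀ = 197,130 kg, m_f = 197,130 − 121,000 = 76,130 kg; Δv = 371×9.8×ln(2.589) = 3635.8×0.9514 ≈ 3459 m/s.
Stage 2: m₀ = 57,530 kg, m_f = 57,530 − 35,600 = 21,930 kg; Δv = 334×9.8×ln(2.623) = 3273.2×0.9645 ≈ 3157 m/s.
Stage 3: m₀ = 17,150 kg, m_f = 17,150 − 10,700 = 6,450 kg; Δv = 272×9.8×ln(2.659) = 2665.6×0.9779 ≈ 2607 m/s.
Total Δv = 3459 + 3157 + 2607 = 9223 m/s.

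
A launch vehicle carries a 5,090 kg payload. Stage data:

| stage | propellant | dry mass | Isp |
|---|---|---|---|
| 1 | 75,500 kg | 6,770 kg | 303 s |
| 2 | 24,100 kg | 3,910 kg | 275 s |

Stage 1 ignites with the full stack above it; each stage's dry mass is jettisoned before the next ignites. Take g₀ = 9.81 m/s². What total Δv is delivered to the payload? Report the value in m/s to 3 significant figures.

Ignition mass of stage 1 = 75,500+6,770 + 24,100+3,910 + 5,090 = 115,370 kg.
Stage 1: m₀ = 115,370 kg, m_f = 115,370 − 75,500 = 39,870 kg; Δv = 303×9.81×ln(2.894) = 2972.4×1.0625 ≈ 3158 m/s.
Stage 2: m₀ = 33,100 kg, m_f = 33,100 − 24,100 = 9,000 kg; Δv = 275×9.81×ln(3.678) = 2697.8×1.3023 ≈ 3513 m/s.
Total Δv = 3158 + 3513 = 6671 m/s.

Δv ≈ 6670 m/s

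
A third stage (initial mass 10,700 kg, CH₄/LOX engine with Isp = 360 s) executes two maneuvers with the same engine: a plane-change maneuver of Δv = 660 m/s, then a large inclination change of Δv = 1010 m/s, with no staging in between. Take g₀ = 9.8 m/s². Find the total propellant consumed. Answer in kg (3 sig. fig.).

v_e = Isp · g₀ = 360 × 9.8 = 3528.0 m/s.
After the first burn: m = 10700 × exp(−660/3528.0) = 10700 × 0.82938 = 8,874.37 kg.
After the second burn: m = 8,874.37 × exp(−1010/3528.0) = 8,874.37 × 0.75105 = 6,665.1 kg.
Total propellant = m₀ − m_final = 10700 − 6,665.1 = 4,034.9 kg.

total propellant consumed ≈ 4030 kg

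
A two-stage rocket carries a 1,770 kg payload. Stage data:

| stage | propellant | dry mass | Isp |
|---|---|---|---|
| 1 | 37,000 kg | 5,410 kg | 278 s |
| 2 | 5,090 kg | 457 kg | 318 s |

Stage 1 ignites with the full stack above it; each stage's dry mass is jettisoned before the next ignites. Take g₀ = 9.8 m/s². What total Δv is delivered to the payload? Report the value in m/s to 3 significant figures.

Δv ≈ 7420 m/s

Ignition mass of stage 1 = 37,000+5,410 + 5,090+457 + 1,770 = 49,727 kg.
Stage 1: m₀ = 49,727 kg, m_f = 49,727 − 37,000 = 12,727 kg; Δv = 278×9.8×ln(3.907) = 2724.4×1.3628 ≈ 3713 m/s.
Stage 2: m₀ = 7,317 kg, m_f = 7,317 − 5,090 = 2,227 kg; Δv = 318×9.8×ln(3.286) = 3116.4×1.1895 ≈ 3707 m/s.
Total Δv = 3713 + 3707 = 7420 m/s.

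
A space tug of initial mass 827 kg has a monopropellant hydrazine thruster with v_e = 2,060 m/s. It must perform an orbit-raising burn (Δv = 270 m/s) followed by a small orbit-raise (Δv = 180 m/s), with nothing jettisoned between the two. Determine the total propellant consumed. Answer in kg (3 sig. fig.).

After the first burn: m = 827 × exp(−270/2060.0) = 827 × 0.87716 = 725.411 kg.
After the second burn: m = 725.411 × exp(−180/2060.0) = 725.411 × 0.91633 = 664.716 kg.
Total propellant = m₀ − m_final = 827 − 664.716 = 162.284 kg.

total propellant consumed ≈ 162 kg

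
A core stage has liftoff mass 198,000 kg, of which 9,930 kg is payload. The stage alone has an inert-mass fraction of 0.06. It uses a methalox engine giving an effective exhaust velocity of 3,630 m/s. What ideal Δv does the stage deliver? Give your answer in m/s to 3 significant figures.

Δv ≈ 8110 m/s

Stage wet mass = m₀ − payload = 198,000 − 9,930 = 188,070 kg.
Stage dry mass = ε × stage wet mass = 0.06 × 188,070 = 11,284.2 kg.
Burnout mass m_f = stage dry + payload = 11,284.2 + 9,930 = 21,214.2 kg.
Rocket equation: Δv = v_e · ln(198,000/21,214.2) = 3630.0 × ln(9.333) = 3630.0 × 2.2336 ≈ 8108 m/s.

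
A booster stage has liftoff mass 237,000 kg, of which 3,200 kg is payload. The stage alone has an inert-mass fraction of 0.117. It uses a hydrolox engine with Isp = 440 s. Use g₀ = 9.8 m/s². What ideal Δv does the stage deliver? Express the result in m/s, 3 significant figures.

Stage wet mass = m₀ − payload = 237,000 − 3,200 = 233,800 kg.
Stage dry mass = ε × stage wet mass = 0.117 × 233,800 = 27,354.6 kg.
Burnout mass m_f = stage dry + payload = 27,354.6 + 3,200 = 30,554.6 kg.
v_e = Isp · g₀ = 440 × 9.8 = 4312.0 m/s.
From the ideal rocket equation, Δv = v_e · ln(237,000/30,554.6) = 4312.0 × ln(7.757) = 4312.0 × 2.0485 ≈ 8833 m/s.

Δv ≈ 8830 m/s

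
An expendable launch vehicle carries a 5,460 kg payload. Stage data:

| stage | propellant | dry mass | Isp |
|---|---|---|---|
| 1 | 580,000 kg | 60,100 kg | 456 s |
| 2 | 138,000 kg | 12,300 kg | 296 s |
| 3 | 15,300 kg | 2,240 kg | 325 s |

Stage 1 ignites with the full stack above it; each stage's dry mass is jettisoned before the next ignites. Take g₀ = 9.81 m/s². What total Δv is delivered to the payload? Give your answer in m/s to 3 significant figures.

Ignition mass of stage 1 = 580,000+60,100 + 138,000+12,300 + 15,300+2,240 + 5,460 = 813,400 kg.
Stage 1: m₀ = 813,400 kg, m_f = 813,400 − 580,000 = 233,400 kg; Δv = 456×9.81×ln(3.485) = 4473.4×1.2485 ≈ 5585 m/s.
Stage 2: m₀ = 173,300 kg, m_f = 173,300 − 138,000 = 35,300 kg; Δv = 296×9.81×ln(4.909) = 2903.8×1.5911 ≈ 4620 m/s.
Stage 3: m₀ = 23,000 kg, m_f = 23,000 − 15,300 = 7,700 kg; Δv = 325×9.81×ln(2.987) = 3188.2×1.0943 ≈ 3489 m/s.
Total Δv = 5585 + 4620 + 3489 = 13694 m/s.

Δv ≈ 13700 m/s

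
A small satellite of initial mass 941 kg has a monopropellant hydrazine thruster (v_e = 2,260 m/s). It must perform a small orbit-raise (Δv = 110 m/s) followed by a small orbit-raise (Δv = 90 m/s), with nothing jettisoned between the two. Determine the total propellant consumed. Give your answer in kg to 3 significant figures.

After the first burn: m = 941 × exp(−110/2260.0) = 941 × 0.95249 = 896.293 kg.
After the second burn: m = 896.293 × exp(−90/2260.0) = 896.293 × 0.96096 = 861.302 kg.
Total propellant = m₀ − m_final = 941 − 861.302 = 79.698 kg.

total propellant consumed ≈ 79.7 kg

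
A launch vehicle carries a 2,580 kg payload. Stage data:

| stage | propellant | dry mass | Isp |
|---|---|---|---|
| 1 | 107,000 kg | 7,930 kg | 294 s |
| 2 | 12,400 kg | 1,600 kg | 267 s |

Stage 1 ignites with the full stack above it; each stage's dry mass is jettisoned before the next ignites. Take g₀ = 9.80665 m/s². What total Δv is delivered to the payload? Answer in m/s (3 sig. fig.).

Ignition mass of stage 1 = 107,000+7,930 + 12,400+1,600 + 2,580 = 131,510 kg.
Stage 1: m₀ = 131,510 kg, m_f = 131,510 − 107,000 = 24,510 kg; Δv = 294×9.80665×ln(5.366) = 2883.2×1.6800 ≈ 4844 m/s.
Stage 2: m₀ = 16,580 kg, m_f = 16,580 − 12,400 = 4,180 kg; Δv = 267×9.80665×ln(3.967) = 2618.4×1.3779 ≈ 3608 m/s.
Total Δv = 4844 + 3608 = 8452 m/s.

Δv ≈ 8450 m/s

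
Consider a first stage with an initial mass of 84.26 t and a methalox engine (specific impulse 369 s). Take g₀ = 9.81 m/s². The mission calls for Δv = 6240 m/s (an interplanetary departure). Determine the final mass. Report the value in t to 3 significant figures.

v_e = Isp · g₀ = 369 × 9.81 = 3619.9 m/s.
From the ideal rocket equation, m₀/m_f = exp(Δv / v_e) = exp(6240 / 3619.9) = exp(1.7238) = 5.6058.
m_f = m₀ / 5.6058 = 84.26 / 5.6058 = 15.0309 t.

final mass ≈ 15.0 t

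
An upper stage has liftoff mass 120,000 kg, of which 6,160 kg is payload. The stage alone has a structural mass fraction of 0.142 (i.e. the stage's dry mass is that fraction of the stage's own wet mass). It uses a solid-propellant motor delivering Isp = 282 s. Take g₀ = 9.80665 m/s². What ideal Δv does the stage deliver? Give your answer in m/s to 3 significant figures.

Δv ≈ 4650 m/s

Stage wet mass = m₀ − payload = 120,000 − 6,160 = 113,840 kg.
Stage dry mass = ε × stage wet mass = 0.142 × 113,840 = 16,165.3 kg.
Burnout mass m_f = stage dry + payload = 16,165.3 + 6,160 = 22,325.3 kg.
v_e = Isp · g₀ = 282 × 9.80665 = 2765.5 m/s.
Δv = v_e · ln(120,000/22,325.3) = 2765.5 × ln(5.375) = 2765.5 × 1.6818 ≈ 4651 m/s.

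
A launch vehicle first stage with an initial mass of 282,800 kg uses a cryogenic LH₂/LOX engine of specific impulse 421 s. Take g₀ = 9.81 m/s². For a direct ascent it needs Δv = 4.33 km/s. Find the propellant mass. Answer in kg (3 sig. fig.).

propellant mass ≈ 184000 kg

v_e = Isp · g₀ = 421 × 9.81 = 4130.0 m/s.
m₀/m_f = exp(Δv / v_e) = exp(4330 / 4130.0) = exp(1.0484) = 2.8531.
m_f = 282,800 / 2.8531 = 99,120.3 kg, so propellant = m₀ − m_f = 282,800 − 99,120.3 = 183,679.7 kg.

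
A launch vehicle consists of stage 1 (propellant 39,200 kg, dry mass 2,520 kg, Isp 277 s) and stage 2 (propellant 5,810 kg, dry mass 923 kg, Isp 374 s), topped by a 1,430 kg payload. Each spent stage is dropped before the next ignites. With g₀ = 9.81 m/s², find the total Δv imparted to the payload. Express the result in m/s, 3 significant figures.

Ignition mass of stage 1 = 39,200+2,520 + 5,810+923 + 1,430 = 49,883 kg.
Stage 1: m₀ = 49,883 kg, m_f = 49,883 − 39,200 = 10,683 kg; Δv = 277×9.81×ln(4.669) = 2717.4×1.5410 ≈ 4188 m/s.
Stage 2: m₀ = 8,163 kg, m_f = 8,163 − 5,810 = 2,353 kg; Δv = 374×9.81×ln(3.469) = 3668.9×1.2439 ≈ 4564 m/s.
Total Δv = 4188 + 4564 = 8752 m/s.

Δv ≈ 8750 m/s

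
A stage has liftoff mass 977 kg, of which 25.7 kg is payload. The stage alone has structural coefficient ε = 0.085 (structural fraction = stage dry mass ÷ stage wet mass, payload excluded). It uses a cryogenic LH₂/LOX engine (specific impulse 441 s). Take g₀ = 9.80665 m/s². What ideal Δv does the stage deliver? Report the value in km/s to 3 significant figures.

Stage wet mass = m₀ − payload = 977 − 25.7 = 951.3 kg.
Stage dry mass = ε × stage wet mass = 0.085 × 951.3 = 80.8605 kg.
Burnout mass m_f = stage dry + payload = 80.8605 + 25.7 = 106.5605 kg.
v_e = Isp · g₀ = 441 × 9.80665 = 4324.7 m/s.
Δv = v_e · ln(977/106.5605) = 4324.7 × ln(9.169) = 4324.7 × 2.2158 ≈ 9583 m/s.

Δv ≈ 9.58 km/s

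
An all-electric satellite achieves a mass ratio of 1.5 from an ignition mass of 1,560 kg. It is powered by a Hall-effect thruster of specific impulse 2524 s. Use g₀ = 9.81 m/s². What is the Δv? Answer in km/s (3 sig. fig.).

v_e = Isp · g₀ = 2524 × 9.81 = 24760.4 m/s.
Δv = v_e · ln(1.5) = 24760.4 × 0.4055 ≈ 10039.5 m/s.

Δv ≈ 10.0 km/s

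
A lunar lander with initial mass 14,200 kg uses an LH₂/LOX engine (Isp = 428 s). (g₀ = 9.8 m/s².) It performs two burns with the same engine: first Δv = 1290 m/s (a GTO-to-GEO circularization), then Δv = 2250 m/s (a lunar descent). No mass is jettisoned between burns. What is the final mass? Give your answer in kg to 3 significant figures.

final mass ≈ 6110 kg

v_e = Isp · g₀ = 428 × 9.8 = 4194.4 m/s.
After the first burn: m = 14200 × exp(−1290/4194.4) = 14200 × 0.73524 = 10,440.4 kg.
After the second burn: m = 10,440.4 × exp(−2250/4194.4) = 10,440.4 × 0.58483 = 6,105.86 kg.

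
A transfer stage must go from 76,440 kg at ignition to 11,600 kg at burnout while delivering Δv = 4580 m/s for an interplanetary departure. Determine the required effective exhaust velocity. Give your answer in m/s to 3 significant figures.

v_e ≈ 2430 m/s

ln(m₀/m_f) = ln(76440/11600) = ln(6.59) = 1.8855.
From the ideal rocket equation, v_e = Δv / ln(m₀/m_f) = 4580 / 1.8855 = 2429.1 m/s.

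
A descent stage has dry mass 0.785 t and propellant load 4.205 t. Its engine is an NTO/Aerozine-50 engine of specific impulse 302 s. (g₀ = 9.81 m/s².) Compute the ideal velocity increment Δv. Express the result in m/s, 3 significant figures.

Δv ≈ 5480 m/s

v_e = Isp · g₀ = 302 × 9.81 = 2962.6 m/s.
m₀ = m_dry + m_prop = 0.785 + 4.205 = 4.99 t.
Δv = v_e · ln(m₀/m_f) = 2962.6 × ln(6.357) = 2962.6 × 1.8495 ≈ 5479.4 m/s.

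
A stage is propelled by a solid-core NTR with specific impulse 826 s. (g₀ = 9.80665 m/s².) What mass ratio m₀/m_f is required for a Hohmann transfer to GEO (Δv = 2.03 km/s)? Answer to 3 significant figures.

mass ratio ≈ 1.28

v_e = Isp · g₀ = 826 × 9.80665 = 8100.3 m/s.
m₀/m_f = exp(Δv / v_e) = exp(2030 / 8100.3) = exp(0.2506) = 1.2848.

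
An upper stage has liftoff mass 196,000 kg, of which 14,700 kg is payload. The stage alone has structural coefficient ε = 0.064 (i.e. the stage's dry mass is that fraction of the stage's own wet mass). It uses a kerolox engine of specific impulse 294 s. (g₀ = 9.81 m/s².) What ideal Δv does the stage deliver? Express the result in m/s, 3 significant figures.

Stage wet mass = m₀ − payload = 196,000 − 14,700 = 181,300 kg.
Stage dry mass = ε × stage wet mass = 0.064 × 181,300 = 11,603.2 kg.
Burnout mass m_f = stage dry + payload = 11,603.2 + 14,700 = 26,303.2 kg.
v_e = Isp · g₀ = 294 × 9.81 = 2884.1 m/s.
Using Δv = v_e ln(m₀/m_f): Δv = v_e · ln(196,000/26,303.2) = 2884.1 × ln(7.452) = 2884.1 × 2.0084 ≈ 5793 m/s.

Δv ≈ 5790 m/s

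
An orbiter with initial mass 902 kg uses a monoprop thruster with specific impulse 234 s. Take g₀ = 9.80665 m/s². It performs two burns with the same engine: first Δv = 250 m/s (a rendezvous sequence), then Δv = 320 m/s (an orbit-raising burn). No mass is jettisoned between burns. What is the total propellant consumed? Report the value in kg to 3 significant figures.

total propellant consumed ≈ 198 kg

v_e = Isp · g₀ = 234 × 9.80665 = 2294.8 m/s.
After the first burn: m = 902 × exp(−250/2294.8) = 902 × 0.89678 = 808.896 kg.
After the second burn: m = 808.896 × exp(−320/2294.8) = 808.896 × 0.86984 = 703.61 kg.
Total propellant = m₀ − m_final = 902 − 703.61 = 198.39 kg.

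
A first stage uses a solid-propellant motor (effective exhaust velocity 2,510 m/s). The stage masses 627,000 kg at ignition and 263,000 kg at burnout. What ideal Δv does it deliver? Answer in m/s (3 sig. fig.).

Using Δv = v_e ln(m₀/m_f): Δv = v_e · ln(m₀/m_f) = 2510.0 × ln(2.384) = 2510.0 × 0.8688 ≈ 2180.7 m/s.

Δv ≈ 2180 m/s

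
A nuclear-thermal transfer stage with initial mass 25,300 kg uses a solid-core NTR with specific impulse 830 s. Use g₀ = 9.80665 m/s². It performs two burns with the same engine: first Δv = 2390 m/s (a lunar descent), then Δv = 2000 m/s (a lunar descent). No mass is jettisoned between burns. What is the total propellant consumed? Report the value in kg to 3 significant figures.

v_e = Isp · g₀ = 830 × 9.80665 = 8139.5 m/s.
After the first burn: m = 25300 × exp(−2390/8139.5) = 25300 × 0.74555 = 18,862.4 kg.
After the second burn: m = 18,862.4 × exp(−2000/8139.5) = 18,862.4 × 0.78215 = 14,753.2 kg.
Total propellant = m₀ − m_final = 25300 − 14,753.2 = 10,546.8 kg.

total propellant consumed ≈ 10500 kg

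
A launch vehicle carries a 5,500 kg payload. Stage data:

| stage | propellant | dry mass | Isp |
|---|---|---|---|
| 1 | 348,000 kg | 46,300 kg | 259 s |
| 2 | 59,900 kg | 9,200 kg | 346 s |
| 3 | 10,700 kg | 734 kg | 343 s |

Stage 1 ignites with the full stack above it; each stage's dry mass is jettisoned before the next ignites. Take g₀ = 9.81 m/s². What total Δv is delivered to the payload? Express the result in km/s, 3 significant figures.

Δv ≈ 10.7 km/s

Ignition mass of stage 1 = 348,000+46,300 + 59,900+9,200 + 10,700+734 + 5,500 = 480,334 kg.
Stage 1: m₀ = 480,334 kg, m_f = 480,334 − 348,000 = 132,334 kg; Δv = 259×9.81×ln(3.63) = 2540.8×1.2892 ≈ 3275 m/s.
Stage 2: m₀ = 86,034 kg, m_f = 86,034 − 59,900 = 26,134 kg; Δv = 346×9.81×ln(3.292) = 3394.3×1.1915 ≈ 4044 m/s.
Stage 3: m₀ = 16,934 kg, m_f = 16,934 − 10,700 = 6,234 kg; Δv = 343×9.81×ln(2.716) = 3364.8×0.9993 ≈ 3362 m/s.
Total Δv = 3275 + 4044 + 3362 = 10681 m/s.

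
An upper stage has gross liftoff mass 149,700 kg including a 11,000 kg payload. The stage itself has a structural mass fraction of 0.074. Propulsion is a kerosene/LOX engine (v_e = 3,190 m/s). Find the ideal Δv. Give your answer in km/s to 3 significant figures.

Δv ≈ 6.23 km/s

Stage wet mass = m₀ − payload = 149,700 − 11,000 = 138,700 kg.
Stage dry mass = ε × stage wet mass = 0.074 × 138,700 = 10,263.8 kg.
Burnout mass m_f = stage dry + payload = 10,263.8 + 11,000 = 21,263.8 kg.
Rocket equation: Δv = v_e · ln(149,700/21,263.8) = 3190.0 × ln(7.04) = 3190.0 × 1.9516 ≈ 6226 m/s.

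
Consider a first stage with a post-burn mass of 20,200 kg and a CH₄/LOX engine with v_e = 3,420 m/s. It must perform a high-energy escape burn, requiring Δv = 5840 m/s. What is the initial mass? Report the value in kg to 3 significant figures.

initial mass ≈ 111000 kg

Rocket equation: m₀/m_f = exp(Δv / v_e) = exp(5840 / 3420.0) = exp(1.7076) = 5.5157.
m₀ = m_f × 5.5157 = 20,200 × 5.5157 = 111,417 kg.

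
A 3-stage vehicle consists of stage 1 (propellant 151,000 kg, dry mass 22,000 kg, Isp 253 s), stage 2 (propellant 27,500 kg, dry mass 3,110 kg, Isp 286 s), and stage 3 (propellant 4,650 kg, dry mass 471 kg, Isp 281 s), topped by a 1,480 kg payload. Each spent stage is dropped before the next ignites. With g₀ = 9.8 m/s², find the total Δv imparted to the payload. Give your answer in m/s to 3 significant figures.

Ignition mass of stage 1 = 151,000+22,000 + 27,500+3,110 + 4,650+471 + 1,480 = 210,211 kg.
Stage 1: m₀ = 210,211 kg, m_f = 210,211 − 151,000 = 59,211 kg; Δv = 253×9.8×ln(3.55) = 2479.4×1.2670 ≈ 3141 m/s.
Stage 2: m₀ = 37,211 kg, m_f = 37,211 − 27,500 = 9,711 kg; Δv = 286×9.8×ln(3.832) = 2802.8×1.3433 ≈ 3765 m/s.
Stage 3: m₀ = 6,601 kg, m_f = 6,601 − 4,650 = 1,951 kg; Δv = 281×9.8×ln(3.383) = 2753.8×1.2189 ≈ 3357 m/s.
Total Δv = 3141 + 3765 + 3357 = 10263 m/s.

Δv ≈ 10300 m/s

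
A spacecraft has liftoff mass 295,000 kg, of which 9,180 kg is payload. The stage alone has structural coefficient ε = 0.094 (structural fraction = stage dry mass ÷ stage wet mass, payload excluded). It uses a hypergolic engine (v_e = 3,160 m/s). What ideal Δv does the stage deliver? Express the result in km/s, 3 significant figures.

Δv ≈ 6.64 km/s

Stage wet mass = m₀ − payload = 295,000 − 9,180 = 285,820 kg.
Stage dry mass = ε × stage wet mass = 0.094 × 285,820 = 26,867.1 kg.
Burnout mass m_f = stage dry + payload = 26,867.1 + 9,180 = 36,047.1 kg.
Using Δv = v_e ln(m₀/m_f): Δv = v_e · ln(295,000/36,047.1) = 3160.0 × ln(8.184) = 3160.0 × 2.1021 ≈ 6643 m/s.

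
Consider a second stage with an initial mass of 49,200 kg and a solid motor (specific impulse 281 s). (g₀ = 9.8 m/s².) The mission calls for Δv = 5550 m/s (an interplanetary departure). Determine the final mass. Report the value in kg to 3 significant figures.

v_e = Isp · g₀ = 281 × 9.8 = 2753.8 m/s.
m₀/m_f = exp(Δv / v_e) = exp(5550 / 2753.8) = exp(2.0154) = 7.5037.
m_f = m₀ / 7.5037 = 49,200 / 7.5037 = 6,556.77 kg.

final mass ≈ 6560 kg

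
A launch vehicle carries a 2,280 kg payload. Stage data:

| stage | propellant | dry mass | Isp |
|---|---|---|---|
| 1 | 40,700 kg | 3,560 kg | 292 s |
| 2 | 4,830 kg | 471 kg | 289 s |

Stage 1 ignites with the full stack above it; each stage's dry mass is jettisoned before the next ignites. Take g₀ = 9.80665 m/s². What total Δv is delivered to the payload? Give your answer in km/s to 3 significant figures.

Ignition mass of stage 1 = 40,700+3,560 + 4,830+471 + 2,280 = 51,841 kg.
Stage 1: m₀ = 51,841 kg, m_f = 51,841 − 40,700 = 11,141 kg; Δv = 292×9.80665×ln(4.653) = 2863.5×1.5375 ≈ 4403 m/s.
Stage 2: m₀ = 7,581 kg, m_f = 7,581 − 4,830 = 2,751 kg; Δv = 289×9.80665×ln(2.756) = 2834.1×1.0137 ≈ 2873 m/s.
Total Δv = 4403 + 2873 = 7276 m/s.

Δv ≈ 7.28 km/s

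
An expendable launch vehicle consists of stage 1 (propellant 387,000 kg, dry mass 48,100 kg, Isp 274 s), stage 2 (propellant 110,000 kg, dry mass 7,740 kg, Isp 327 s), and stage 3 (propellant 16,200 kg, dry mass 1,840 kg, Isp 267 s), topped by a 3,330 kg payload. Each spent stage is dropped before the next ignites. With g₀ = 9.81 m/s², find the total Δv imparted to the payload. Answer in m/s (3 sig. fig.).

Ignition mass of stage 1 = 387,000+48,100 + 110,000+7,740 + 16,200+1,840 + 3,330 = 574,210 kg.
Stage 1: m₀ = 574,210 kg, m_f = 574,210 − 387,000 = 187,210 kg; Δv = 274×9.81×ln(3.067) = 2687.9×1.1208 ≈ 3013 m/s.
Stage 2: m₀ = 139,110 kg, m_f = 139,110 − 110,000 = 29,110 kg; Δv = 327×9.81×ln(4.779) = 3207.9×1.5642 ≈ 5018 m/s.
Stage 3: m₀ = 21,370 kg, m_f = 21,370 − 16,200 = 5,170 kg; Δv = 267×9.81×ln(4.133) = 2619.3×1.4191 ≈ 3717 m/s.
Total Δv = 3013 + 5018 + 3717 = 11748 m/s.

Δv ≈ 11700 m/s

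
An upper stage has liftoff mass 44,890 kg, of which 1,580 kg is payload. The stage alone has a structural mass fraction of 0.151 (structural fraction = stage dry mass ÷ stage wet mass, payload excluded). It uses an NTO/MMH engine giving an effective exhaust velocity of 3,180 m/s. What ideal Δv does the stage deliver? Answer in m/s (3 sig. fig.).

Stage wet mass = m₀ − payload = 44,890 − 1,580 = 43,310 kg.
Stage dry mass = ε × stage wet mass = 0.151 × 43,310 = 6,539.81 kg.
Burnout mass m_f = stage dry + payload = 6,539.81 + 1,580 = 8,119.81 kg.
Δv = v_e · ln(44,890/8,119.81) = 3180.0 × ln(5.528) = 3180.0 × 1.7099 ≈ 5438 m/s.

Δv ≈ 5440 m/s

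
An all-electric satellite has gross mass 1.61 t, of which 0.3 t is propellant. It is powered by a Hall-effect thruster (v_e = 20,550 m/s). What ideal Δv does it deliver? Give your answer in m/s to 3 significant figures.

m_f = m₀ − m_prop = 1.61 − 0.3 = 1.31 t.
Δv = v_e · ln(m₀/m_f) = 20550.0 × ln(1.229) = 20550.0 × 0.2062 ≈ 4237.6 m/s.

Δv ≈ 4240 m/s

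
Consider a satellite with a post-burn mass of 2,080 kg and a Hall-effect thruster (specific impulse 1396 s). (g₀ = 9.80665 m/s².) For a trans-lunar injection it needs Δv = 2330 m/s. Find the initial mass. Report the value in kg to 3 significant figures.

v_e = Isp · g₀ = 1396 × 9.80665 = 13690.1 m/s.
By the Tsiolkovsky rocket equation, m₀/m_f = exp(Δv / v_e) = exp(2330 / 13690.1) = exp(0.1702) = 1.1855.
m₀ = m_f × 1.1855 = 2,080 × 1.1855 = 2,465.84 kg.

initial mass ≈ 2470 kg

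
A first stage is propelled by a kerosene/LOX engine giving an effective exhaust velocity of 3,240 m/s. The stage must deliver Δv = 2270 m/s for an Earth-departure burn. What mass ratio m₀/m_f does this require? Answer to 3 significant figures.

mass ratio ≈ 2.01

m₀/m_f = exp(Δv / v_e) = exp(2270 / 3240.0) = exp(0.7006) = 2.0150.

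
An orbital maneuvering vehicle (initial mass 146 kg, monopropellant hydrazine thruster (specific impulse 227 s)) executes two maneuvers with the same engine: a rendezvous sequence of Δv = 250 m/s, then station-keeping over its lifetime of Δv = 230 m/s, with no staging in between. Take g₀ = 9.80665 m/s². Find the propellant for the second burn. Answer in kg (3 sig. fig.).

propellant for the second burn ≈ 12.8 kg

v_e = Isp · g₀ = 227 × 9.80665 = 2226.1 m/s.
After the first burn: m = 146 × exp(−250/2226.1) = 146 × 0.89377 = 130.49 kg.
After the second burn: m = 130.49 × exp(−230/2226.1) = 130.49 × 0.90184 = 117.681 kg.
Second-burn propellant = 130.49 − 117.681 = 12.809 kg.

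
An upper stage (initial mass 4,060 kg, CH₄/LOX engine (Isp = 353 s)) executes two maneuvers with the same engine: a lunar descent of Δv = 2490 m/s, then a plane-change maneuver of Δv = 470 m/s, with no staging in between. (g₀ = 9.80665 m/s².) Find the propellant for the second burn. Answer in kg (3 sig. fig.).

v_e = Isp · g₀ = 353 × 9.80665 = 3461.7 m/s.
After the first burn: m = 4060 × exp(−2490/3461.7) = 4060 × 0.48710 = 1,977.63 kg.
After the second burn: m = 1,977.63 × exp(−470/3461.7) = 1,977.63 × 0.87304 = 1,726.55 kg.
Second-burn propellant = 1,977.63 − 1,726.55 = 251.08 kg.

propellant for the second burn ≈ 251 kg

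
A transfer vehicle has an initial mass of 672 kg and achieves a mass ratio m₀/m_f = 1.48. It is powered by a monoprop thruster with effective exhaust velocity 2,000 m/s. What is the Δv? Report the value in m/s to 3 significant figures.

Δv ≈ 784 m/s

By the Tsiolkovsky rocket equation, Δv = v_e · ln(1.48) = 2000.0 × 0.3920 ≈ 784.1 m/s.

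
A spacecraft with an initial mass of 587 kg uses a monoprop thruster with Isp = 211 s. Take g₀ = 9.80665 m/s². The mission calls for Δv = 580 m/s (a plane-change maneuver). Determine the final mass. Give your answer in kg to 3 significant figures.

final mass ≈ 444 kg

v_e = Isp · g₀ = 211 × 9.80665 = 2069.2 m/s.
m₀/m_f = exp(Δv / v_e) = exp(580 / 2069.2) = exp(0.2803) = 1.3235.
m_f = m₀ / 1.3235 = 587 / 1.3235 = 443.521 kg.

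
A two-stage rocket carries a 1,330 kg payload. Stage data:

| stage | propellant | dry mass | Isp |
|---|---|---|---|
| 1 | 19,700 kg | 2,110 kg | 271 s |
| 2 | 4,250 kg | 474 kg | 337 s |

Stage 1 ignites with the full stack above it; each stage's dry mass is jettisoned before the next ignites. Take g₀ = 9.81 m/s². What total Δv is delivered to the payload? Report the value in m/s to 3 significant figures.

Δv ≈ 7270 m/s

Ignition mass of stage 1 = 19,700+2,110 + 4,250+474 + 1,330 = 27,864 kg.
Stage 1: m₀ = 27,864 kg, m_f = 27,864 − 19,700 = 8,164 kg; Δv = 271×9.81×ln(3.413) = 2658.5×1.2276 ≈ 3264 m/s.
Stage 2: m₀ = 6,054 kg, m_f = 6,054 − 4,250 = 1,804 kg; Δv = 337×9.81×ln(3.356) = 3306.0×1.2107 ≈ 4003 m/s.
Total Δv = 3264 + 4003 = 7267 m/s.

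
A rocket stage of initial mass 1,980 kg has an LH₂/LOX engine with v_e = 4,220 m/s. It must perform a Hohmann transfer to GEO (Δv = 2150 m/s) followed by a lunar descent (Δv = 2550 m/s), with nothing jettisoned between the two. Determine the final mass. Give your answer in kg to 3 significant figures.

final mass ≈ 650 kg

After the first burn: m = 1980 × exp(−2150/4220.0) = 1980 × 0.60081 = 1,189.6 kg.
After the second burn: m = 1,189.6 × exp(−2550/4220.0) = 1,189.6 × 0.54648 = 650.093 kg.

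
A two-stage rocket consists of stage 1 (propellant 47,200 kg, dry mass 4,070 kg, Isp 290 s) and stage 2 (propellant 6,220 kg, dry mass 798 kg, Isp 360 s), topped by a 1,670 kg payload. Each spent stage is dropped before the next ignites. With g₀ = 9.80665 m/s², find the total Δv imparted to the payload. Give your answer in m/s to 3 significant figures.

Ignition mass of stage 1 = 47,200+4,070 + 6,220+798 + 1,670 = 59,958 kg.
Stage 1: m₀ = 59,958 kg, m_f = 59,958 − 47,200 = 12,758 kg; Δv = 290×9.80665×ln(4.7) = 2843.9×1.5475 ≈ 4401 m/s.
Stage 2: m₀ = 8,688 kg, m_f = 8,688 − 6,220 = 2,468 kg; Δv = 360×9.80665×ln(3.52) = 3530.4×1.2585 ≈ 4443 m/s.
Total Δv = 4401 + 4443 = 8844 m/s.

Δv ≈ 8840 m/s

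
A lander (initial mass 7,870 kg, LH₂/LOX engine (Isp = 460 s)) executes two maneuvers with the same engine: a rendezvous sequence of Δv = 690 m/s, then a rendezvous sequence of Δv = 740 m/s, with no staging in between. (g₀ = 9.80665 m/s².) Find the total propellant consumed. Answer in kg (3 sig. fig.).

v_e = Isp · g₀ = 460 × 9.80665 = 4511.1 m/s.
After the first burn: m = 7870 × exp(−690/4511.1) = 7870 × 0.85817 = 6,753.8 kg.
After the second burn: m = 6,753.8 × exp(−740/4511.1) = 6,753.8 × 0.84871 = 5,732.02 kg.
Total propellant = m₀ − m_final = 7870 − 5,732.02 = 2,137.98 kg.

total propellant consumed ≈ 2140 kg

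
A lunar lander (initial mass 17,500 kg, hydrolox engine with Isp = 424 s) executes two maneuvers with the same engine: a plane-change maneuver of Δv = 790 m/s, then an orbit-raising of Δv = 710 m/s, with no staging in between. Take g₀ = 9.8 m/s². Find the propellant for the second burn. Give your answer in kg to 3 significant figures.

v_e = Isp · g₀ = 424 × 9.8 = 4155.2 m/s.
After the first burn: m = 17500 × exp(−790/4155.2) = 17500 × 0.82686 = 14,470.1 kg.
After the second burn: m = 14,470.1 × exp(−710/4155.2) = 14,470.1 × 0.84293 = 12,197.3 kg.
Second-burn propellant = 14,470.1 − 12,197.3 = 2,272.8 kg.

propellant for the second burn ≈ 2270 kg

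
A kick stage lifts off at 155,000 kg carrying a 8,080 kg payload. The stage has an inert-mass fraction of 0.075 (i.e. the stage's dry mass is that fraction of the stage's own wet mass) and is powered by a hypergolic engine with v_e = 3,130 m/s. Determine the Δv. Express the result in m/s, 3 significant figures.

Δv ≈ 6550 m/s

Stage wet mass = m₀ − payload = 155,000 − 8,080 = 146,920 kg.
Stage dry mass = ε × stage wet mass = 0.075 × 146,920 = 11,019 kg.
Burnout mass m_f = stage dry + payload = 11,019 + 8,080 = 19,099 kg.
Δv = v_e · ln(155,000/19,099) = 3130.0 × ln(8.116) = 3130.0 × 2.0938 ≈ 6554 m/s.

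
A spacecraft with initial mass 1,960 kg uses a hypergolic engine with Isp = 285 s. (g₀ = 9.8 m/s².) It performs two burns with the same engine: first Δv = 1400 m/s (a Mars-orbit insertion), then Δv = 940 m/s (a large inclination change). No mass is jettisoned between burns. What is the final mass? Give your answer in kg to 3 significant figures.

final mass ≈ 848 kg

v_e = Isp · g₀ = 285 × 9.8 = 2793.0 m/s.
After the first burn: m = 1960 × exp(−1400/2793.0) = 1960 × 0.60577 = 1,187.31 kg.
After the second burn: m = 1,187.31 × exp(−940/2793.0) = 1,187.31 × 0.71423 = 848.012 kg.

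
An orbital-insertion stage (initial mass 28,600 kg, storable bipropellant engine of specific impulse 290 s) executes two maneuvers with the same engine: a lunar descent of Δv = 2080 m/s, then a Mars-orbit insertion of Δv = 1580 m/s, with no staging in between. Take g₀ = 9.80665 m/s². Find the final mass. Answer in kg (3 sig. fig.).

v_e = Isp · g₀ = 290 × 9.80665 = 2843.9 m/s.
After the first burn: m = 28600 × exp(−2080/2843.9) = 28600 × 0.48124 = 13,763.5 kg.
After the second burn: m = 13,763.5 × exp(−1580/2843.9) = 13,763.5 × 0.57375 = 7,896.81 kg.

final mass ≈ 7900 kg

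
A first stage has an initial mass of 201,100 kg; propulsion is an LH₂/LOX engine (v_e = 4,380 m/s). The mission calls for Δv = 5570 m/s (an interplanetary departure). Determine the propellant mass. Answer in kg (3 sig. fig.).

From the ideal rocket equation, m₀/m_f = exp(Δv / v_e) = exp(5570 / 4380.0) = exp(1.2717) = 3.5669.
m_f = 201,100 / 3.5669 = 56,379.5 kg, so propellant = m₀ − m_f = 201,100 − 56,379.5 = 144,720.5 kg.

propellant mass ≈ 145000 kg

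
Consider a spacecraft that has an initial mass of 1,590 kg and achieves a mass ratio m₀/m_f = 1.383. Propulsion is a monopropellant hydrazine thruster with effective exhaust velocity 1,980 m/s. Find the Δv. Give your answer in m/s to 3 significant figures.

Δv ≈ 642 m/s

Δv = v_e · ln(1.383) = 1980.0 × 0.3243 ≈ 642.0 m/s.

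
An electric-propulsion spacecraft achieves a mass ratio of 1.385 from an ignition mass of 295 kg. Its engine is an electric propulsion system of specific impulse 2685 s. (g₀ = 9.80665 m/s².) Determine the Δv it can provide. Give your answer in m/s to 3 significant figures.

Δv ≈ 8580 m/s

v_e = Isp · g₀ = 2685 × 9.80665 = 26330.9 m/s.
Rocket equation: Δv = v_e · ln(1.385) = 26330.9 × 0.3257 ≈ 8576.0 m/s.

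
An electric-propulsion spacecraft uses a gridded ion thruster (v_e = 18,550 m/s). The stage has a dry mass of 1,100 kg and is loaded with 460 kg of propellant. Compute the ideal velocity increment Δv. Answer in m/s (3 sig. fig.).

m₀ = m_dry + m_prop = 1,100 + 460 = 1,560 kg.
Rocket equation: Δv = v_e · ln(m₀/m_f) = 18550.0 × ln(1.418) = 18550.0 × 0.3494 ≈ 6480.9 m/s.

Δv ≈ 6480 m/s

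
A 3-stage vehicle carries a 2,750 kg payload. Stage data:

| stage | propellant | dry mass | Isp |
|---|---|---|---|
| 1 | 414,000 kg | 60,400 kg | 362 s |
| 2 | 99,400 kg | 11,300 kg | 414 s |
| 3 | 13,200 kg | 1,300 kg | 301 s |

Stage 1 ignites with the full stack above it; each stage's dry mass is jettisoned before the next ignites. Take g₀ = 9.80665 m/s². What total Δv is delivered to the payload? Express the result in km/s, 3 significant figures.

Δv ≈ 14.5 km/s

Ignition mass of stage 1 = 414,000+60,400 + 99,400+11,300 + 13,200+1,300 + 2,750 = 602,350 kg.
Stage 1: m₀ = 602,350 kg, m_f = 602,350 − 414,000 = 188,350 kg; Δv = 362×9.80665×ln(3.198) = 3550.0×1.1625 ≈ 4127 m/s.
Stage 2: m₀ = 127,950 kg, m_f = 127,950 − 99,400 = 28,550 kg; Δv = 414×9.80665×ln(4.482) = 4060.0×1.5000 ≈ 6090 m/s.
Stage 3: m₀ = 17,250 kg, m_f = 17,250 − 13,200 = 4,050 kg; Δv = 301×9.80665×ln(4.259) = 2951.8×1.4491 ≈ 4277 m/s.
Total Δv = 4127 + 6090 + 4277 = 14494 m/s.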